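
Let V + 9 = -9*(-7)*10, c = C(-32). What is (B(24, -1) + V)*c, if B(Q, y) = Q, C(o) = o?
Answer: -20640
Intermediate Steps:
c = -32
V = 621 (V = -9 - 9*(-7)*10 = -9 + 63*10 = -9 + 630 = 621)
(B(24, -1) + V)*c = (24 + 621)*(-32) = 645*(-32) = -20640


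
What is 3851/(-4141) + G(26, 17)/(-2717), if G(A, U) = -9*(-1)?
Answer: -10500436/11251097 ≈ -0.93328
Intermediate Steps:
G(A, U) = 9
3851/(-4141) + G(26, 17)/(-2717) = 3851/(-4141) + 9/(-2717) = 3851*(-1/4141) + 9*(-1/2717) = -3851/4141 - 9/2717 = -10500436/11251097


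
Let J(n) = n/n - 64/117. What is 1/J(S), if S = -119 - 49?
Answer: 117/53 ≈ 2.2075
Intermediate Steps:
S = -168
J(n) = 53/117 (J(n) = 1 - 64*1/117 = 1 - 64/117 = 53/117)
1/J(S) = 1/(53/117) = 117/53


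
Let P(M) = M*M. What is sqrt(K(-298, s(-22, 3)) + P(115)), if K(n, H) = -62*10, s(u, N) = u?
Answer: sqrt(12605) ≈ 112.27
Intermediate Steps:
K(n, H) = -620
P(M) = M**2
sqrt(K(-298, s(-22, 3)) + P(115)) = sqrt(-620 + 115**2) = sqrt(-620 + 13225) = sqrt(12605)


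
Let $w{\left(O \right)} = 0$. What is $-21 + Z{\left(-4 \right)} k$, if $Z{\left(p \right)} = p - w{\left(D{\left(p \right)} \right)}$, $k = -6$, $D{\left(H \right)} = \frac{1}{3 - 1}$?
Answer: $3$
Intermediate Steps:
$D{\left(H \right)} = \frac{1}{2}$
$Z{\left(p \right)} = p$ ($Z{\left(p \right)} = p - 0 = p + 0 = p$)
$-21 + Z{\left(-4 \right)} k = -21 - -24 = -21 + 24 = 3$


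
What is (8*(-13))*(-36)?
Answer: 3744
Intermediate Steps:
(8*(-13))*(-36) = -104*(-36) = 3744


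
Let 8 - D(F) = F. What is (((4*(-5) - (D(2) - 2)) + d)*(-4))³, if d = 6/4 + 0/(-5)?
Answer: 729000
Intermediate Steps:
D(F) = 8 - F
d = 3/2 (d = 6*(¼) + 0*(-⅕) = 3/2 + 0 = 3/2 ≈ 1.5000)
(((4*(-5) - (D(2) - 2)) + d)*(-4))³ = (((4*(-5) - ((8 - 1*2) - 2)) + 3/2)*(-4))³ = (((-20 - ((8 - 2) - 2)) + 3/2)*(-4))³ = (((-20 - (6 - 2)) + 3/2)*(-4))³ = (((-20 - 1*4) + 3/2)*(-4))³ = (((-20 - 4) + 3/2)*(-4))³ = ((-24 + 3/2)*(-4))³ = (-45/2*(-4))³ = 90³ = 729000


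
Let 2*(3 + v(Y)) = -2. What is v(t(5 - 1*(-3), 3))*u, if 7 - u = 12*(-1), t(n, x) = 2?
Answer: -76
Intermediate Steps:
u = 19 (u = 7 - 12*(-1) = 7 - 1*(-12) = 7 + 12 = 19)
v(Y) = -4 (v(Y) = -3 + (½)*(-2) = -3 - 1 = -4)
v(t(5 - 1*(-3), 3))*u = -4*19 = -76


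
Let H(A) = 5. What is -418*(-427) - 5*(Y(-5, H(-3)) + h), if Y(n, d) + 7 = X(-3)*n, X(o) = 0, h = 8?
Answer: 178481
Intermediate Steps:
Y(n, d) = -7 (Y(n, d) = -7 + 0*n = -7 + 0 = -7)
-418*(-427) - 5*(Y(-5, H(-3)) + h) = -418*(-427) - 5*(-7 + 8) = 178486 - 5*1 = 178486 - 5 = 178481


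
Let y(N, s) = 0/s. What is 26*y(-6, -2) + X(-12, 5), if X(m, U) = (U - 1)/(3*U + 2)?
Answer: 4/17 ≈ 0.23529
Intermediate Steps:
y(N, s) = 0
X(m, U) = (-1 + U)/(2 + 3*U)
26*y(-6, -2) + X(-12, 5) = 26*0 + (-1 + 5)/(2 + 3*5) = 0 + 4/(2 + 15) = 0 + 4/17 = 4/17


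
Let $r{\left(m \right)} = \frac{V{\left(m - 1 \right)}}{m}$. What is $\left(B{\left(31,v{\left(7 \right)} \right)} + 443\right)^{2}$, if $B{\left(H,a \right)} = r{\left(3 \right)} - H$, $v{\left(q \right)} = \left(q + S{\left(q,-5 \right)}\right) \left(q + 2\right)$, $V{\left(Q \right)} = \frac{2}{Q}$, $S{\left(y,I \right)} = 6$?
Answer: $\frac{1530169}{9} \approx 1.7002 \cdot 10^{5}$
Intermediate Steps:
$r{\left(m \right)} = \frac{2}{m \left(-1 + m\right)}$ ($r{\left(m \right)} = \frac{2 \frac{1}{m - 1}}{m} = \frac{2 \frac{1}{-1 + m}}{m} = \frac{2}{m \left(-1 + m\right)}$)
$v{\left(q \right)} = \left(2 + q\right) \left(6 + q\right)$ ($v{\left(q \right)} = \left(q + 6\right) \left(q + 2\right) = \left(6 + q\right) \left(2 + q\right) = \left(2 + q\right) \left(6 + q\right)$)
$B{\left(H,a \right)} = \frac{1}{3} - H$ ($B{\left(H,a \right)} = \frac{2}{3 \left(-1 + 3\right)} - H = 2 \cdot \frac{1}{3} \cdot \frac{1}{2} - H = \frac{1}{3} - H$)
$\left(B{\left(31,v{\left(7 \right)} \right)} + 443\right)^{2} = \left(\left(\frac{1}{3} - 31\right) + 443\right)^{2} = \left(- \frac{92}{3} + 443\right)^{2} = \left(\frac{1237}{3}\right)^{2} = \frac{1530169}{9}$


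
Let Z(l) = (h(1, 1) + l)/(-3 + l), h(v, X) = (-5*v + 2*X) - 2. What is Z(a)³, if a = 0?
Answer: 125/27 ≈ 4.6296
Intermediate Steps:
h(v, X) = -2 - 5*v + 2*X
Z(l) = (-5 + l)/(-3 + l) (Z(l) = ((-2 - 5*1 + 2*1) + l)/(-3 + l) = ((-2 - 5 + 2) + l)/(-3 + l) = (-5 + l)/(-3 + l))
Z(a)³ = ((-5 + 0)/(-3 + 0))³ = (-5/(-3))³ = (-⅓*(-5))³ = (5/3)³ = 125/27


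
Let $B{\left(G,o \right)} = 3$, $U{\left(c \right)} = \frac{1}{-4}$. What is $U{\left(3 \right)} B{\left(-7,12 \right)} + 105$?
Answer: $\frac{417}{4} \approx 104.25$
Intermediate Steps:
$U{\left(c \right)} = - \frac{1}{4}$
$U{\left(3 \right)} B{\left(-7,12 \right)} + 105 = \left(- \frac{1}{4}\right) 3 + 105 = - \frac{3}{4} + 105 = \frac{417}{4}$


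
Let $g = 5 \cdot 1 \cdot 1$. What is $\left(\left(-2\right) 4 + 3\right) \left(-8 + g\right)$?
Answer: $15$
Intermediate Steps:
$g = 5$ ($g = 5 \cdot 1 = 5$)
$\left(\left(-2\right) 4 + 3\right) \left(-8 + g\right) = \left(\left(-2\right) 4 + 3\right) \left(-8 + 5\right) = \left(-8 + 3\right) \left(-3\right) = \left(-5\right) \left(-3\right) = 15$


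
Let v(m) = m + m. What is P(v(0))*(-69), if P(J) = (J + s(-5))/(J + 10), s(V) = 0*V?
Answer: 0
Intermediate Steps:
v(m) = 2*m
s(V) = 0
P(J) = J/(10 + J) (P(J) = (J + 0)/(J + 10) = J/(10 + J))
P(v(0))*(-69) = ((2*0)/(10 + 2*0))*(-69) = (0/(10 + 0))*(-69) = (0/10)*(-69) = (0*(⅒))*(-69) = 0*(-69) = 0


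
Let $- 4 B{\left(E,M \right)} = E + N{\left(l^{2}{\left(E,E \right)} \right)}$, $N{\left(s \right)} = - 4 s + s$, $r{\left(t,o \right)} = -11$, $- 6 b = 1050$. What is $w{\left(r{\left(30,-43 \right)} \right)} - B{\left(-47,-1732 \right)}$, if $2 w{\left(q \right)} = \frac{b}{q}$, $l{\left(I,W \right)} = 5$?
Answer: $- \frac{248}{11} \approx -22.545$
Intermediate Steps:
$b = -175$ ($b = \left(- \frac{1}{6}\right) 1050 = -175$)
$w{\left(q \right)} = - \frac{175}{2 q}$ ($w{\left(q \right)} = \frac{\left(-175\right) \frac{1}{q}}{2} = - \frac{175}{2 q}$)
$N{\left(s \right)} = - 3 s$
$B{\left(E,M \right)} = \frac{75}{4} - \frac{E}{4}$ ($B{\left(E,M \right)} = - \frac{E - 3 \cdot 5^{2}}{4} = - \frac{E - 75}{4} = - \frac{-75 + E}{4} = \frac{75}{4} - \frac{E}{4}$)
$w{\left(r{\left(30,-43 \right)} \right)} - B{\left(-47,-1732 \right)} = - \frac{175}{2 \left(-11\right)} - \left(\frac{75}{4} - - \frac{47}{4}\right) = \left(- \frac{175}{2}\right) \left(- \frac{1}{11}\right) - \left(\frac{75}{4} + \frac{47}{4}\right) = \frac{175}{22} - \frac{61}{2} = - \frac{248}{11}$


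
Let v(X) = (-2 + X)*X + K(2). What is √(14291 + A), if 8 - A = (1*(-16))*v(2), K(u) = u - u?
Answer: √14299 ≈ 119.58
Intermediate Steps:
K(u) = 0
v(X) = X*(-2 + X) (v(X) = (-2 + X)*X + 0 = X*(-2 + X) + 0 = X*(-2 + X))
A = 8 (A = 8 - 1*(-16)*2*(-2 + 2) = 8 - (-16)*2*0 = 8 - (-16)*0 = 8 - 1*0 = 8 + 0 = 8)
√(14291 + A) = √(14291 + 8) = √14299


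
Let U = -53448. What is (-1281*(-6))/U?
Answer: -1281/8908 ≈ -0.14380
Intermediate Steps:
(-1281*(-6))/U = -1281*(-6)/(-53448) = 7686*(-1/53448) = -1281/8908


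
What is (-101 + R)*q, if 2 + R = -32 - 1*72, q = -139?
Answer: 28773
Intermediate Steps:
R = -106 (R = -2 + (-32 - 1*72) = -2 + (-32 - 72) = -2 - 104 = -106)
(-101 + R)*q = (-101 - 106)*(-139) = -207*(-139) = 28773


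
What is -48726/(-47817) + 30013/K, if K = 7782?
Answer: 67196939/13781922 ≈ 4.8757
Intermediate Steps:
-48726/(-47817) + 30013/K = -48726/(-47817) + 30013/7782 = -48726*(-1/47817) + 30013*(1/7782) = 5414/5313 + 30013/7782 = 67196939/13781922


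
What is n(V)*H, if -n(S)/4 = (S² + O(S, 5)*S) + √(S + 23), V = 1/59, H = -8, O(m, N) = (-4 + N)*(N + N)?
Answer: 18912/3481 + 32*√80122/59 ≈ 158.96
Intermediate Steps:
O(m, N) = 2*N*(-4 + N) (O(m, N) = (-4 + N)*(2*N) = 2*N*(-4 + N))
V = 1/59 ≈ 0.016949
n(S) = -40*S - 4*S² - 4*√(23 + S) (n(S) = -4*((S² + (2*5*(-4 + 5))*S) + √(S + 23)) = -4*((S² + (2*5*1)*S) + √(23 + S)) = -4*((S² + 10*S) + √(23 + S)) = -4*(S² + √(23 + S) + 10*S) = -40*S - 4*S² - 4*√(23 + S))
n(V)*H = (-40*1/59 - 4*(1/59)² - 4*√(23 + 1/59))*(-8) = (-40/59 - 4*1/3481 - 4*√80122/59)*(-8) = (-40/59 - 4/3481 - 4*√80122/59)*(-8) = (-2364/3481 - 4*√80122/59)*(-8) = 18912/3481 + 32*√80122/59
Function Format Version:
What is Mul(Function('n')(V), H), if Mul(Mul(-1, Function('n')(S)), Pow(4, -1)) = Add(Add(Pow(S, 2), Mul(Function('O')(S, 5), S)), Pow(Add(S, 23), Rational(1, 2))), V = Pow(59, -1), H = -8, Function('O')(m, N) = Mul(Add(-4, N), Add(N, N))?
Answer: Add(Rational(18912, 3481), Mul(Rational(32, 59), Pow(80122, Rational(1, 2)))) ≈ 158.96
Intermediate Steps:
Function('O')(m, N) = Mul(2, N, Add(-4, N)) (Function('O')(m, N) = Mul(Add(-4, N), Mul(2, N)) = Mul(2, N, Add(-4, N)))
V = Rational(1, 59) ≈ 0.016949
Function('n')(S) = Add(Mul(-40, S), Mul(-4, Pow(S, 2)), Mul(-4, Pow(Add(23, S), Rational(1, 2)))) (Function('n')(S) = Mul(-4, Add(Add(Pow(S, 2), Mul(Mul(2, 5, Add(-4, 5)), S)), Pow(Add(S, 23), Rational(1, 2)))) = Mul(-4, Add(Add(Pow(S, 2), Mul(Mul(2, 5, 1), S)), Pow(Add(23, S), Rational(1, 2)))) = Mul(-4, Add(Add(Pow(S, 2), Mul(10, S)), Pow(Add(23, S), Rational(1, 2)))) = Mul(-4, Add(Pow(S, 2), Pow(Add(23, S), Rational(1, 2)), Mul(10, S))) = Add(Mul(-40, S), Mul(-4, Pow(S, 2)), Mul(-4, Pow(Add(23, S), Rational(1, 2)))))
Mul(Function('n')(V), H) = Mul(Add(Mul(-40, Rational(1, 59)), Mul(-4, Pow(Rational(1, 59), 2)), Mul(-4, Pow(Add(23, Rational(1, 59)), Rational(1, 2)))), -8) = Mul(Add(Rational(-40, 59), Mul(-4, Rational(1, 3481)), Mul(-4, Pow(Rational(1358, 59), Rational(1, 2)))), -8) = Mul(Add(Rational(-40, 59), Rational(-4, 3481), Mul(-4, Mul(Rational(1, 59), Pow(80122, Rational(1, 2))))), -8) = Mul(Add(Rational(-40, 59), Rational(-4, 3481), Mul(Rational(-4, 59), Pow(80122, Rational(1, 2)))), -8) = Mul(Add(Rational(-2364, 3481), Mul(Rational(-4, 59), Pow(80122, Rational(1, 2)))), -8) = Add(Rational(18912, 3481), Mul(Rational(32, 59), Pow(80122, Rational(1, 2))))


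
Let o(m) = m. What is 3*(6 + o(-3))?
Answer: 9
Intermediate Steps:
3*(6 + o(-3)) = 3*(6 - 3) = 3*3 = 9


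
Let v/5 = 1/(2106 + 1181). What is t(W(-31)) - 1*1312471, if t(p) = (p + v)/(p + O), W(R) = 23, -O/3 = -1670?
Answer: -21712825851235/16543471 ≈ -1.3125e+6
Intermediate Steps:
O = 5010 (O = -3*(-1670) = 5010)
v = 5/3287 (v = 5/(2106 + 1181) = 5/3287 ≈ 0.0015211)
t(p) = (5/3287 + p)/(5010 + p) (t(p) = (p + 5/3287)/(p + 5010) = (5/3287 + p)/(5010 + p))
t(W(-31)) - 1*1312471 = (5/3287 + 23)/(5010 + 23) - 1*1312471 = (75606/3287)/5033 - 1312471 = (1/5033)*(75606/3287) - 1312471 = 75606/16543471 - 1312471 = -21712825851235/16543471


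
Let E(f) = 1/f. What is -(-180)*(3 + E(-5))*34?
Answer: 17136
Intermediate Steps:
-(-180)*(3 + E(-5))*34 = -(-180)*(3 + 1/(-5))*34 = -(-180)*(3 - ⅕)*34 = -(-180)*14/5*34 = -90*(-28/5)*34 = 504*34 = 17136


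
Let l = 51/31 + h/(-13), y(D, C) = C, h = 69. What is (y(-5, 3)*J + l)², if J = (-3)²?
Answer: 88454025/162409 ≈ 544.64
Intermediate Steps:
J = 9
l = -1476/403 (l = 51/31 + 69/(-13) = 51*(1/31) + 69*(-1/13) = 51/31 - 69/13 = -1476/403 ≈ -3.6625)
(y(-5, 3)*J + l)² = (3*9 - 1476/403)² = (27 - 1476/403)² = (9405/403)² = 88454025/162409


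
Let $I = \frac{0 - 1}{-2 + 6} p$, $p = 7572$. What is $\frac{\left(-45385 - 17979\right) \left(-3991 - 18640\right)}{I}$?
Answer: $- \frac{1433990684}{1893} \approx -7.5752 \cdot 10^{5}$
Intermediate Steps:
$I = -1893$ ($I = \frac{0 - 1}{-2 + 6} \cdot 7572 = - \frac{1}{4} \cdot 7572 = \left(-1\right) \frac{1}{4} \cdot 7572 = \left(- \frac{1}{4}\right) 7572 = -1893$)
$\frac{\left(-45385 - 17979\right) \left(-3991 - 18640\right)}{I} = \frac{\left(-45385 - 17979\right) \left(-3991 - 18640\right)}{-1893} = \left(-63364\right) \left(-22631\right) \left(- \frac{1}{1893}\right) = 1433990684 \left(- \frac{1}{1893}\right) = - \frac{1433990684}{1893}$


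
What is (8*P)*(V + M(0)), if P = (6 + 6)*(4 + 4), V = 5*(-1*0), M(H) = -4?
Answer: -3072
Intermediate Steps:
V = 0 (V = 5*0 = 0)
P = 96 (P = 12*8 = 96)
(8*P)*(V + M(0)) = (8*96)*(0 - 4) = 768*(-4) = -3072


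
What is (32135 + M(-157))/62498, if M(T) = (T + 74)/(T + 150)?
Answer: 112514/218743 ≈ 0.51437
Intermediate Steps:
M(T) = (74 + T)/(150 + T)
(32135 + M(-157))/62498 = (32135 + (74 - 157)/(150 - 157))/62498 = (32135 - 83/(-7))*(1/62498) = (32135 - ⅐*(-83))*(1/62498) = (32135 + 83/7)*(1/62498) = (225028/7)*(1/62498) = 112514/218743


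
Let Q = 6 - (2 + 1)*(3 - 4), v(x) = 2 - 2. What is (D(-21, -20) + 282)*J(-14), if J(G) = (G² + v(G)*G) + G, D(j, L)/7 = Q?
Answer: 62790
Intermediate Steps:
v(x) = 0
Q = 9 (Q = 6 - 3*(-1) = 6 - 1*(-3) = 6 + 3 = 9)
D(j, L) = 63 (D(j, L) = 7*9 = 63)
J(G) = G + G² (J(G) = (G² + 0*G) + G = (G² + 0) + G = G² + G = G + G²)
(D(-21, -20) + 282)*J(-14) = (63 + 282)*(-14*(1 - 14)) = 345*(-14*(-13)) = 345*182 = 62790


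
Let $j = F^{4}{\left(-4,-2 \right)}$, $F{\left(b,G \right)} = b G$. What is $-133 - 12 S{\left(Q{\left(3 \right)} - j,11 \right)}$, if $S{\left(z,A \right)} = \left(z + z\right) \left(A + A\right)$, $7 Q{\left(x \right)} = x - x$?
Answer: $2162555$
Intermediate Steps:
$F{\left(b,G \right)} = G b$
$Q{\left(x \right)} = 0$ ($Q{\left(x \right)} = \frac{x - x}{7} = \frac{1}{7} \cdot 0 = 0$)
$j = 4096$ ($j = \left(\left(-2\right) \left(-4\right)\right)^{4} = 8^{4} = 4096$)
$S{\left(z,A \right)} = 4 A z$ ($S{\left(z,A \right)} = 2 z 2 A = 4 A z$)
$-133 - 12 S{\left(Q{\left(3 \right)} - j,11 \right)} = -133 - 12 \cdot 4 \cdot 11 \left(0 - 4096\right) = -133 - 12 \cdot 4 \cdot 11 \left(-4096\right) = -133 - -2162688 = -133 + 2162688 = 2162555$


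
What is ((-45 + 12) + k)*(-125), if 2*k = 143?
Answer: -9625/2 ≈ -4812.5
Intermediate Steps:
k = 143/2 (k = (1/2)*143 = 143/2 ≈ 71.500)
((-45 + 12) + k)*(-125) = ((-45 + 12) + 143/2)*(-125) = (-33 + 143/2)*(-125) = (77/2)*(-125) = -9625/2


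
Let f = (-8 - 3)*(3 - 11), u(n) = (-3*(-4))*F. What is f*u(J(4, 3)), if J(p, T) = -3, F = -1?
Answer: -1056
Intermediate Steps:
u(n) = -12 (u(n) = -3*(-4)*(-1) = 12*(-1) = -12)
f = 88 (f = -11*(-8) = 88)
f*u(J(4, 3)) = 88*(-12) = -1056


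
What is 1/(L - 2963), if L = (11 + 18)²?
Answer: -1/2122 ≈ -0.00047125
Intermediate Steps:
L = 841 (L = 29² = 841)
1/(L - 2963) = 1/(841 - 2963) = 1/(-2122) = -1/2122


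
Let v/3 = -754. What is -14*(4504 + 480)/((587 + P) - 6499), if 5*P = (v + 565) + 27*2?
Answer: 348880/31203 ≈ 11.181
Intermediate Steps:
v = -2262 (v = 3*(-754) = -2262)
P = -1643/5 (P = ((-2262 + 565) + 27*2)/5 = (-1697 + 54)/5 = (1/5)*(-1643) = -1643/5 ≈ -328.60)
-14*(4504 + 480)/((587 + P) - 6499) = -14*(4504 + 480)/((587 - 1643/5) - 6499) = -69776/(1292/5 - 6499) = -69776/(-31203/5) = -69776*(-5)/31203 = -14*(-24920/31203) = 348880/31203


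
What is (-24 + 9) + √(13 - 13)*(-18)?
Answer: -15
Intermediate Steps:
(-24 + 9) + √(13 - 13)*(-18) = -15 + √0*(-18) = -15 + 0*(-18) = -15 + 0 = -15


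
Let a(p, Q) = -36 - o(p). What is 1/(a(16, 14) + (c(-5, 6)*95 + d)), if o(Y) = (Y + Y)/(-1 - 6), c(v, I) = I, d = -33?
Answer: 7/3539 ≈ 0.0019780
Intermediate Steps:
o(Y) = -2*Y/7 (o(Y) = (2*Y)/(-7) = (2*Y)*(-1/7) = -2*Y/7)
a(p, Q) = -36 + 2*p/7 (a(p, Q) = -36 - (-2)*p/7 = -36 + 2*p/7)
1/(a(16, 14) + (c(-5, 6)*95 + d)) = 1/((-36 + (2/7)*16) + (6*95 - 33)) = 1/((-36 + 32/7) + (570 - 33)) = 1/(-220/7 + 537) = 1/(3539/7) = 7/3539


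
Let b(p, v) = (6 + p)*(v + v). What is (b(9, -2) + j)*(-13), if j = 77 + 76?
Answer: -1209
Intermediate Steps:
b(p, v) = 2*v*(6 + p) (b(p, v) = (6 + p)*(2*v) = 2*v*(6 + p))
j = 153
(b(9, -2) + j)*(-13) = (2*(-2)*(6 + 9) + 153)*(-13) = (2*(-2)*15 + 153)*(-13) = (-60 + 153)*(-13) = 93*(-13) = -1209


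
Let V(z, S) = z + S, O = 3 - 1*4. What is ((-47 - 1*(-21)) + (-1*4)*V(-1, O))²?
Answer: 324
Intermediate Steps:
O = -1 (O = 3 - 4 = -1)
V(z, S) = S + z
((-47 - 1*(-21)) + (-1*4)*V(-1, O))² = ((-47 - 1*(-21)) + (-1*4)*(-1 - 1))² = ((-47 + 21) - 4*(-2))² = (-26 + 8)² = (-18)² = 324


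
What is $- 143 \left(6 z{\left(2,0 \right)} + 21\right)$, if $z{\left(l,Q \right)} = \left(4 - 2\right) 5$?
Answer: $-11583$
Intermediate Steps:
$z{\left(l,Q \right)} = 10$ ($z{\left(l,Q \right)} = 2 \cdot 5 = 10$)
$- 143 \left(6 z{\left(2,0 \right)} + 21\right) = - 143 \left(6 \cdot 10 + 21\right) = - 143 \left(60 + 21\right) = \left(-143\right) 81 = -11583$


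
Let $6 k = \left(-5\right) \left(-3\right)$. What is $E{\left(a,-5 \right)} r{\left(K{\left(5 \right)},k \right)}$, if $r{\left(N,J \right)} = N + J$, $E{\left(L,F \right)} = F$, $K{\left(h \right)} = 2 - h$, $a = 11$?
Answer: $\frac{5}{2} \approx 2.5$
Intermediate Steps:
$k = \frac{5}{2}$ ($k = \frac{\left(-5\right) \left(-3\right)}{6} = \frac{1}{6} \cdot 15 = \frac{5}{2} \approx 2.5$)
$r{\left(N,J \right)} = J + N$
$E{\left(a,-5 \right)} r{\left(K{\left(5 \right)},k \right)} = - 5 \left(\frac{5}{2} + \left(2 - 5\right)\right) = - 5 \left(\frac{5}{2} - 3\right) = \left(-5\right) \left(- \frac{1}{2}\right) = \frac{5}{2}$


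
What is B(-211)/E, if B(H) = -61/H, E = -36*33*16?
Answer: -61/4010688 ≈ -1.5209e-5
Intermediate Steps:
E = -19008 (E = -1188*16 = -19008)
B(-211)/E = -61/(-211)/(-19008) = -61*(-1/211)*(-1/19008) = (61/211)*(-1/19008) = -61/4010688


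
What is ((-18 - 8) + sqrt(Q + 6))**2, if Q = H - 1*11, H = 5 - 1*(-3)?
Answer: (26 - sqrt(3))**2 ≈ 588.93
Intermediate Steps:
H = 8 (H = 5 + 3 = 8)
Q = -3 (Q = 8 - 1*11 = 8 - 11 = -3)
((-18 - 8) + sqrt(Q + 6))**2 = ((-18 - 8) + sqrt(-3 + 6))**2 = (-26 + sqrt(3))**2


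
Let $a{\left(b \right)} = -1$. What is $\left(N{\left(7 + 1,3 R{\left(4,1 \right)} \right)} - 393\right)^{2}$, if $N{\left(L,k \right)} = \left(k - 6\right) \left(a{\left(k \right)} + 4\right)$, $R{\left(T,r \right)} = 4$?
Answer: $140625$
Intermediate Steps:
$N{\left(L,k \right)} = -18 + 3 k$ ($N{\left(L,k \right)} = \left(k - 6\right) \left(-1 + 4\right) = \left(-6 + k\right) 3 = -18 + 3 k$)
$\left(N{\left(7 + 1,3 R{\left(4,1 \right)} \right)} - 393\right)^{2} = \left(\left(-18 + 3 \cdot 3 \cdot 4\right) - 393\right)^{2} = \left(\left(-18 + 3 \cdot 12\right) - 393\right)^{2} = \left(\left(-18 + 36\right) - 393\right)^{2} = \left(18 - 393\right)^{2} = \left(-375\right)^{2} = 140625$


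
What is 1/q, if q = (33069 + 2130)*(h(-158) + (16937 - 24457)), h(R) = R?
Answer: -1/270257922 ≈ -3.7002e-9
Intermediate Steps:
q = -270257922 (q = (33069 + 2130)*(-158 + (16937 - 24457)) = 35199*(-158 - 7520) = 35199*(-7678) = -270257922)
1/q = 1/(-270257922) = -1/270257922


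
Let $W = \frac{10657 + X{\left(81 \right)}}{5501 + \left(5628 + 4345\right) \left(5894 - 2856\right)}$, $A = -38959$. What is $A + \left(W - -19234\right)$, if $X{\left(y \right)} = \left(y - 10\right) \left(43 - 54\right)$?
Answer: $- \frac{597736034499}{30303475} \approx -19725.0$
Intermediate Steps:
$X{\left(y \right)} = 110 - 11 y$ ($X{\left(y \right)} = \left(-10 + y\right) \left(-11\right) = 110 - 11 y$)
$W = \frac{9876}{30303475}$ ($W = \frac{10657 + \left(110 - 891\right)}{5501 + \left(5628 + 4345\right) \left(5894 - 2856\right)} = \frac{10657 + \left(110 - 891\right)}{5501 + 9973 \cdot 3038} = \frac{10657 - 781}{5501 + 30297974} = \frac{9876}{30303475} \approx 0.0003259$)
$A + \left(W - -19234\right) = -38959 + \left(\frac{9876}{30303475} - -19234\right) = -38959 + \left(\frac{9876}{30303475} + 19234\right) = -38959 + \frac{582857048026}{30303475} = - \frac{597736034499}{30303475}$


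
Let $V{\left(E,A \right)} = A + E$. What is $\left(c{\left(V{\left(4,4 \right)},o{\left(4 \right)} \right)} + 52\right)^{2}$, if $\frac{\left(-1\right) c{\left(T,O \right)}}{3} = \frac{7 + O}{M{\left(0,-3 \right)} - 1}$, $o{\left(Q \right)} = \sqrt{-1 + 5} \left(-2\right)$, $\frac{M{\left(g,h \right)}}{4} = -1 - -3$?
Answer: $\frac{126025}{49} \approx 2571.9$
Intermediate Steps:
$M{\left(g,h \right)} = 8$ ($M{\left(g,h \right)} = 4 \left(-1 - -3\right) = 4 \left(-1 + 3\right) = 4 \cdot 2 = 8$)
$o{\left(Q \right)} = -4$ ($o{\left(Q \right)} = \sqrt{4} \left(-2\right) = 2 \left(-2\right) = -4$)
$c{\left(T,O \right)} = -3 - \frac{3 O}{7}$ ($c{\left(T,O \right)} = - 3 \frac{7 + O}{8 - 1} = - 3 \frac{7 + O}{7} = - 3 \left(7 + O\right) \frac{1}{7} = - 3 \left(1 + \frac{O}{7}\right) = -3 - \frac{3 O}{7}$)
$\left(c{\left(V{\left(4,4 \right)},o{\left(4 \right)} \right)} + 52\right)^{2} = \left(\left(-3 - - \frac{12}{7}\right) + 52\right)^{2} = \left(\left(-3 + \frac{12}{7}\right) + 52\right)^{2} = \left(- \frac{9}{7} + 52\right)^{2} = \left(\frac{355}{7}\right)^{2} = \frac{126025}{49}$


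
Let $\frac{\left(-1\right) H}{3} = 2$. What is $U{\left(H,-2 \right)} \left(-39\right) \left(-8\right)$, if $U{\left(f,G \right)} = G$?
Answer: $-624$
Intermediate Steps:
$H = -6$ ($H = \left(-3\right) 2 = -6$)
$U{\left(H,-2 \right)} \left(-39\right) \left(-8\right) = \left(-2\right) \left(-39\right) \left(-8\right) = 78 \left(-8\right) = -624$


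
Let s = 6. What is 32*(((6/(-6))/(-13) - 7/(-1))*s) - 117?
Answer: 16143/13 ≈ 1241.8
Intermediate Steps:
32*(((6/(-6))/(-13) - 7/(-1))*s) - 117 = 32*(((6/(-6))/(-13) - 7/(-1))*6) - 117 = 32*(((6*(-1/6))*(-1/13) - 7*(-1))*6) - 117 = 32*((-1*(-1/13) + 7)*6) - 117 = 32*((1/13 + 7)*6) - 117 = 32*((92/13)*6) - 117 = 32*(552/13) - 117 = 17664/13 - 117 = 16143/13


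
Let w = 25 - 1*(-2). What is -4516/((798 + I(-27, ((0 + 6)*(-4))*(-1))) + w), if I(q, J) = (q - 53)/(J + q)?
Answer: -13548/2555 ≈ -5.3025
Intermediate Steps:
I(q, J) = (-53 + q)/(J + q)
w = 27 (w = 25 + 2 = 27)
-4516/((798 + I(-27, ((0 + 6)*(-4))*(-1))) + w) = -4516/((798 + (-53 - 27)/(((0 + 6)*(-4))*(-1) - 27)) + 27) = -4516/((798 - 80/((6*(-4))*(-1) - 27)) + 27) = -4516/((798 - 80/(-24*(-1) - 27)) + 27) = -4516/((798 - 80/(24 - 27)) + 27) = -4516/((798 - 80/(-3)) + 27) = -4516/((798 - ⅓*(-80)) + 27) = -4516/((798 + 80/3) + 27) = -4516/(2474/3 + 27) = -4516/2555/3 = -4516*3/2555 = -13548/2555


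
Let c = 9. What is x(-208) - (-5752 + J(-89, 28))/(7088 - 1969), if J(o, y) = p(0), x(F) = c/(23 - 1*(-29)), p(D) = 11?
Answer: 344603/266188 ≈ 1.2946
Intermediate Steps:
x(F) = 9/52 (x(F) = 9/(23 - 1*(-29)) = 9/(23 + 29) = 9/52)
J(o, y) = 11
x(-208) - (-5752 + J(-89, 28))/(7088 - 1969) = 9/52 - (-5752 + 11)/(7088 - 1969) = 9/52 - (-5741)/5119 = 9/52 - 1*(-5741/5119) = 9/52 + 5741/5119 = 344603/266188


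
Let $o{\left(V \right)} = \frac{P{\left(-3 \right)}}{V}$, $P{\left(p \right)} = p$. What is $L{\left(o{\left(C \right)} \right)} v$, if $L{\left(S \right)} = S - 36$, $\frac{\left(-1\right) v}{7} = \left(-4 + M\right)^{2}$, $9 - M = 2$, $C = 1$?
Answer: $2457$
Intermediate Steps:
$M = 7$ ($M = 9 - 2 = 7$)
$o{\left(V \right)} = - \frac{3}{V}$
$v = -63$ ($v = - 7 \left(-4 + 7\right)^{2} = - 7 \cdot 3^{2} = \left(-7\right) 9 = -63$)
$L{\left(S \right)} = -36 + S$ ($L{\left(S \right)} = S - 36 = -36 + S$)
$L{\left(o{\left(C \right)} \right)} v = \left(-36 - \frac{3}{1}\right) \left(-63\right) = \left(-36 - 3\right) \left(-63\right) = \left(-39\right) \left(-63\right) = 2457$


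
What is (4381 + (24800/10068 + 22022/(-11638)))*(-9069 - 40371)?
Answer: -96144832791680/443831 ≈ -2.1662e+8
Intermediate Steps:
(4381 + (24800/10068 + 22022/(-11638)))*(-9069 - 40371) = (4381 + (24800*(1/10068) + 22022*(-1/11638)))*(-49440) = (4381 + (6200/2517 - 1001/529))*(-49440) = (4381 + 760283/1331493)*(-49440) = (5834031116/1331493)*(-49440) = -96144832791680/443831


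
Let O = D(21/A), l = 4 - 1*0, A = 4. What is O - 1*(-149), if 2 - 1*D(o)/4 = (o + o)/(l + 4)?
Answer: 607/4 ≈ 151.75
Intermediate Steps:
l = 4 (l = 4 + 0 = 4)
D(o) = 8 - o (D(o) = 8 - 4*(o + o)/(4 + 4) = 8 - 4*2*o/8 = 8 - o)
O = 11/4 (O = 8 - 21/4 = 11/4 ≈ 2.7500)
O - 1*(-149) = 11/4 - 1*(-149) = 11/4 + 149 = 607/4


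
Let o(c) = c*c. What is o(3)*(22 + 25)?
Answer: 423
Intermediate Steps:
o(c) = c**2
o(3)*(22 + 25) = 3**2*(22 + 25) = 9*47 = 423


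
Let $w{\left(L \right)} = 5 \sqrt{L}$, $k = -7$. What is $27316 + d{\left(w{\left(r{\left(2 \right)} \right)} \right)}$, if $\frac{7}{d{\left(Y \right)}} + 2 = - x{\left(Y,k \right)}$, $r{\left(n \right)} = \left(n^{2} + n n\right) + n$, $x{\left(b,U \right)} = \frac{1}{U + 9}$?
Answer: $\frac{136566}{5} \approx 27313.0$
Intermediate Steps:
$x{\left(b,U \right)} = \frac{1}{9 + U}$
$r{\left(n \right)} = n + 2 n^{2}$ ($r{\left(n \right)} = \left(n^{2} + n^{2}\right) + n = 2 n^{2} + n = n + 2 n^{2}$)
$d{\left(Y \right)} = - \frac{14}{5}$ ($d{\left(Y \right)} = \frac{7}{-2 - \frac{1}{9 - 7}} = \frac{7}{-2 - \frac{1}{2}} = \frac{7}{- \frac{5}{2}} = 7 \left(- \frac{2}{5}\right) = - \frac{14}{5}$)
$27316 + d{\left(w{\left(r{\left(2 \right)} \right)} \right)} = 27316 - \frac{14}{5} = \frac{136566}{5}$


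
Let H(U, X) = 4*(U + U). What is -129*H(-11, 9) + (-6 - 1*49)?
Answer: 11297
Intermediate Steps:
H(U, X) = 8*U (H(U, X) = 4*(2*U) = 8*U)
-129*H(-11, 9) + (-6 - 1*49) = -1032*(-11) + (-6 - 1*49) = -129*(-88) + (-6 - 49) = 11352 - 55 = 11297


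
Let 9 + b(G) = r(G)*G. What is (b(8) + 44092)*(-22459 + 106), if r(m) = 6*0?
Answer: -985387299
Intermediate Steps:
r(m) = 0
b(G) = -9 (b(G) = -9 + 0*G = -9 + 0 = -9)
(b(8) + 44092)*(-22459 + 106) = (-9 + 44092)*(-22459 + 106) = 44083*(-22353) = -985387299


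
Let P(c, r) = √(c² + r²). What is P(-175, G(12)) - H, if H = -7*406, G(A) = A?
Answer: 2842 + √30769 ≈ 3017.4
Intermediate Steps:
H = -2842
P(-175, G(12)) - H = √((-175)² + 12²) - 1*(-2842) = √(30625 + 144) + 2842 = √30769 + 2842 = 2842 + √30769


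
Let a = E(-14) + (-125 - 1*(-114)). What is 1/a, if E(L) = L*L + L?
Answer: 1/171 ≈ 0.0058480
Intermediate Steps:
E(L) = L + L² (E(L) = L² + L = L + L²)
a = 171 (a = -14*(1 - 14) + (-125 - 1*(-114)) = -14*(-13) + (-125 + 114) = 182 - 11 = 171)
1/a = 1/171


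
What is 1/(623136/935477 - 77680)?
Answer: -935477/72667230224 ≈ -1.2873e-5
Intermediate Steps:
1/(623136/935477 - 77680) = 1/(-72667230224/935477) = -935477/72667230224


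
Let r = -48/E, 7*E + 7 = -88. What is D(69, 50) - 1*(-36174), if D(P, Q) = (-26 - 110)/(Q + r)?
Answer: 91984022/2543 ≈ 36171.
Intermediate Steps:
E = -95/7 (E = -1 + (⅐)*(-88) = -1 - 88/7 = -95/7 ≈ -13.571)
r = 336/95 (r = -48/(-95/7) = -48*(-7/95) = 336/95 ≈ 3.5368)
D(P, Q) = -136/(336/95 + Q) (D(P, Q) = (-26 - 110)/(Q + 336/95) = -136/(336/95 + Q))
D(69, 50) - 1*(-36174) = -12920/(336 + 95*50) - 1*(-36174) = -12920/(336 + 4750) + 36174 = -12920/5086 + 36174 = -12920*1/5086 + 36174 = -6460/2543 + 36174 = 91984022/2543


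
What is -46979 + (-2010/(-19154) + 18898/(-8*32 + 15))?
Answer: -108610953744/2308057 ≈ -47057.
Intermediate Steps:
-46979 + (-2010/(-19154) + 18898/(-8*32 + 15)) = -46979 + (-2010*(-1/19154) + 18898/(-256 + 15)) = -46979 + (1005/9577 + 18898/(-241)) = -46979 + (1005/9577 + 18898*(-1/241)) = -46979 + (1005/9577 - 18898/241) = -46979 - 180743941/2308057 = -108610953744/2308057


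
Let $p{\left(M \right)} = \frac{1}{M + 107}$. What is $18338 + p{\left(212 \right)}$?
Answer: $\frac{5849823}{319} \approx 18338.0$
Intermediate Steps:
$p{\left(M \right)} = \frac{1}{107 + M}$
$18338 + p{\left(212 \right)} = 18338 + \frac{1}{107 + 212} = 18338 + \frac{1}{319} = \frac{5849823}{319}$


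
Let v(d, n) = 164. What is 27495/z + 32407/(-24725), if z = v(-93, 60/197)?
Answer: 29326049/176300 ≈ 166.34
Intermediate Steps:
z = 164
27495/z + 32407/(-24725) = 27495/164 + 32407/(-24725) = 27495*(1/164) + 32407*(-1/24725) = 27495/164 - 1409/1075 = 29326049/176300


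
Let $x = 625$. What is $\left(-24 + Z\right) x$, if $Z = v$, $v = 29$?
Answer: $3125$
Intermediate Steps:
$Z = 29$
$\left(-24 + Z\right) x = \left(-24 + 29\right) 625 = 5 \cdot 625 = 3125$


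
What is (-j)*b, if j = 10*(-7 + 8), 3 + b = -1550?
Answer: 15530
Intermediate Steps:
b = -1553 (b = -3 - 1550 = -1553)
j = 10 (j = 10*1 = 10)
(-j)*b = -1*10*(-1553) = -10*(-1553) = 15530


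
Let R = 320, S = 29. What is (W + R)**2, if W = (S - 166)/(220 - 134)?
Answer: 749828689/7396 ≈ 1.0138e+5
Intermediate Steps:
W = -137/86 (W = (29 - 166)/(220 - 134) = -137/86 ≈ -1.5930)
(W + R)**2 = (-137/86 + 320)**2 = (27383/86)**2 = 749828689/7396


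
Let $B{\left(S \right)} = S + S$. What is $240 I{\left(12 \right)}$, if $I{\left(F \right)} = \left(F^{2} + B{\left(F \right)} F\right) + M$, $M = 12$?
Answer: $106560$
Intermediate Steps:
$B{\left(S \right)} = 2 S$
$I{\left(F \right)} = 12 + 3 F^{2}$ ($I{\left(F \right)} = \left(F^{2} + 2 F F\right) + 12 = \left(F^{2} + 2 F^{2}\right) + 12 = 3 F^{2} + 12 = 12 + 3 F^{2}$)
$240 I{\left(12 \right)} = 240 \left(12 + 3 \cdot 12^{2}\right) = 240 \left(12 + 3 \cdot 144\right) = 240 \left(12 + 432\right) = 240 \cdot 444 = 106560$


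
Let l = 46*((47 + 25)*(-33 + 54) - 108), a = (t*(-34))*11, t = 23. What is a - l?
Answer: -73186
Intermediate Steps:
a = -8602 (a = (23*(-34))*11 = -782*11 = -8602)
l = 64584 (l = 46*(72*21 - 108) = 46*(1512 - 108) = 46*1404 = 64584)
a - l = -8602 - 1*64584 = -8602 - 64584 = -73186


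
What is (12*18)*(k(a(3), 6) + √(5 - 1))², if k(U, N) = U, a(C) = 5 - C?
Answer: 3456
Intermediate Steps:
(12*18)*(k(a(3), 6) + √(5 - 1))² = (12*18)*((5 - 1*3) + √(5 - 1))² = 216*((5 - 3) + √4)² = 216*(2 + 2)² = 216*4² = 216*16 = 3456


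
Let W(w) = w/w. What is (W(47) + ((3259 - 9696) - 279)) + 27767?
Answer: 21052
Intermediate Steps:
W(w) = 1
(W(47) + ((3259 - 9696) - 279)) + 27767 = (1 + ((3259 - 9696) - 279)) + 27767 = (1 + (-6437 - 279)) + 27767 = (1 - 6716) + 27767 = -6715 + 27767 = 21052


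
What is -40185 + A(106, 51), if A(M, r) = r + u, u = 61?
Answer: -40073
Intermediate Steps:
A(M, r) = 61 + r (A(M, r) = r + 61 = 61 + r)
-40185 + A(106, 51) = -40185 + (61 + 51) = -40185 + 112 = -40073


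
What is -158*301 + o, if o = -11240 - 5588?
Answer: -64386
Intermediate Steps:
o = -16828
-158*301 + o = -158*301 - 16828 = -47558 - 16828 = -64386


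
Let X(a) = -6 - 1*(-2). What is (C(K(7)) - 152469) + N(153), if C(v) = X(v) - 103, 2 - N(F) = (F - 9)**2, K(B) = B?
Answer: -173310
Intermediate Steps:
X(a) = -4 (X(a) = -6 + 2 = -4)
N(F) = 2 - (-9 + F)**2 (N(F) = 2 - (F - 9)**2 = 2 - (-9 + F)**2)
C(v) = -107 (C(v) = -4 - 103 = -107)
(C(K(7)) - 152469) + N(153) = (-107 - 152469) + (2 - (-9 + 153)**2) = -152576 + (2 - 1*144**2) = -152576 + (2 - 1*20736) = -152576 + (2 - 20736) = -152576 - 20734 = -173310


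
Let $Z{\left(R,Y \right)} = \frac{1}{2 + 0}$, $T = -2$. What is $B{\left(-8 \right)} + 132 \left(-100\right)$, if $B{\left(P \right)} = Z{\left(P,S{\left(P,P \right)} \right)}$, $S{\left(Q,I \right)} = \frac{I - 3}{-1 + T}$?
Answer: $- \frac{26399}{2} \approx -13200.0$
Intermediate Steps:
$S{\left(Q,I \right)} = 1 - \frac{I}{3}$ ($S{\left(Q,I \right)} = \frac{I - 3}{-1 - 2} = \frac{-3 + I}{-3} = \left(-3 + I\right) \left(- \frac{1}{3}\right) = 1 - \frac{I}{3}$)
$Z{\left(R,Y \right)} = \frac{1}{2}$
$B{\left(P \right)} = \frac{1}{2}$
$B{\left(-8 \right)} + 132 \left(-100\right) = \frac{1}{2} + 132 \left(-100\right) = \frac{1}{2} - 13200 = - \frac{26399}{2}$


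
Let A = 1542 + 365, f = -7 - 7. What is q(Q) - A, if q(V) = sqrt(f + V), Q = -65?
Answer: -1907 + I*sqrt(79) ≈ -1907.0 + 8.8882*I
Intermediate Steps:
f = -14
q(V) = sqrt(-14 + V)
A = 1907
q(Q) - A = sqrt(-14 - 65) - 1*1907 = sqrt(-79) - 1907 = I*sqrt(79) - 1907 = -1907 + I*sqrt(79)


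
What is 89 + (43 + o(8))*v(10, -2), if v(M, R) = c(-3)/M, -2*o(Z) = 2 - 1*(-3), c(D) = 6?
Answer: 1133/10 ≈ 113.30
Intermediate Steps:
o(Z) = -5/2 (o(Z) = -(2 - 1*(-3))/2 = -(2 + 3)/2 = -½*5 = -5/2)
v(M, R) = 6/M
89 + (43 + o(8))*v(10, -2) = 89 + (43 - 5/2)*(6/10) = 89 + 81*(6*(⅒))/2 = 89 + (81/2)*(⅗) = 89 + 243/10 = 1133/10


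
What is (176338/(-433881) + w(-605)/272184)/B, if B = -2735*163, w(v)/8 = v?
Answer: 189758963/199422535100355 ≈ 9.5154e-7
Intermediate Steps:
w(v) = 8*v
B = -445805
(176338/(-433881) + w(-605)/272184)/B = (176338/(-433881) + (8*(-605))/272184)/(-445805) = (176338*(-1/433881) - 4840*1/272184)*(-1/445805) = (-176338/433881 - 55/3093)*(-1/445805) = -189758963/447331311*(-1/445805) = 189758963/199422535100355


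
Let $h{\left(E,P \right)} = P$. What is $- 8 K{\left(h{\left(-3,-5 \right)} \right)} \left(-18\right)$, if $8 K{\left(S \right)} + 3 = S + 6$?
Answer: $-36$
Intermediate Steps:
$K{\left(S \right)} = \frac{3}{8} + \frac{S}{8}$ ($K{\left(S \right)} = - \frac{3}{8} + \frac{S + 6}{8} = - \frac{3}{8} + \frac{6 + S}{8} = - \frac{3}{8} + \left(\frac{3}{4} + \frac{S}{8}\right) = \frac{3}{8} + \frac{S}{8}$)
$- 8 K{\left(h{\left(-3,-5 \right)} \right)} \left(-18\right) = - 8 \left(\frac{3}{8} + \frac{1}{8} \left(-5\right)\right) \left(-18\right) = - 8 \left(\frac{3}{8} - \frac{5}{8}\right) \left(-18\right) = \left(-8\right) \left(- \frac{1}{4}\right) \left(-18\right) = 2 \left(-18\right) = -36$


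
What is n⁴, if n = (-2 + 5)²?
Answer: 6561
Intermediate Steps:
n = 9 (n = 3² = 9)
n⁴ = 9⁴ = 6561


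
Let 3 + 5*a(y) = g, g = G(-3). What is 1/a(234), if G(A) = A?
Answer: -⅚ ≈ -0.83333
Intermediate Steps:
g = -3
a(y) = -6/5 (a(y) = -⅗ + (⅕)*(-3) = -⅗ - ⅗ = -6/5)
1/a(234) = 1/(-6/5) = -⅚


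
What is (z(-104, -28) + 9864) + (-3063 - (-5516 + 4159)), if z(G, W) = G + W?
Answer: 8026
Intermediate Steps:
(z(-104, -28) + 9864) + (-3063 - (-5516 + 4159)) = ((-104 - 28) + 9864) + (-3063 - (-5516 + 4159)) = (-132 + 9864) + (-3063 - 1*(-1357)) = 9732 + (-3063 + 1357) = 9732 - 1706 = 8026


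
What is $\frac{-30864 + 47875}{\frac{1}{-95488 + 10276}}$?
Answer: $-1449541332$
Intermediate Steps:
$\frac{-30864 + 47875}{\frac{1}{-95488 + 10276}} = \frac{17011}{\frac{1}{-85212}} = \frac{17011}{- \frac{1}{85212}} = 17011 \left(-85212\right) = -1449541332$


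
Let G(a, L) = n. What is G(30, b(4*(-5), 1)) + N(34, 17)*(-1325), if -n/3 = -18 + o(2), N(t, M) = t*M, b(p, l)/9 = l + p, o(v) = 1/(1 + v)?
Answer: -765797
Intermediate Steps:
b(p, l) = 9*l + 9*p (b(p, l) = 9*(l + p) = 9*l + 9*p)
N(t, M) = M*t
n = 53 (n = -3*(-18 + 1/(1 + 2)) = -3*(-18 + 1/3) = -3*(-18 + ⅓) = -3*(-53/3) = 53)
G(a, L) = 53
G(30, b(4*(-5), 1)) + N(34, 17)*(-1325) = 53 + (17*34)*(-1325) = 53 + 578*(-1325) = 53 - 765850 = -765797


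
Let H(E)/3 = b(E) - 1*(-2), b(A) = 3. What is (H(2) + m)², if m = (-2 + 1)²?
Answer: 256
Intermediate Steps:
m = 1 (m = (-1)² = 1)
H(E) = 15 (H(E) = 3*(3 - 1*(-2)) = 3*(3 + 2) = 3*5 = 15)
(H(2) + m)² = (15 + 1)² = 16² = 256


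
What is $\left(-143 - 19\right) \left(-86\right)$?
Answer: $13932$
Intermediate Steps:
$\left(-143 - 19\right) \left(-86\right) = \left(-162\right) \left(-86\right) = 13932$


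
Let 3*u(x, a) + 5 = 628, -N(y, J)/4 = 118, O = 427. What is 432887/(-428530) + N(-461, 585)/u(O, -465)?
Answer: -876487081/266974190 ≈ -3.2830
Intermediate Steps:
N(y, J) = -472 (N(y, J) = -4*118 = -472)
u(x, a) = 623/3 (u(x, a) = -5/3 + (⅓)*628 = -5/3 + 628/3 = 623/3)
432887/(-428530) + N(-461, 585)/u(O, -465) = 432887/(-428530) - 472/623/3 = 432887*(-1/428530) - 472*3/623 = -432887/428530 - 1416/623 = -876487081/266974190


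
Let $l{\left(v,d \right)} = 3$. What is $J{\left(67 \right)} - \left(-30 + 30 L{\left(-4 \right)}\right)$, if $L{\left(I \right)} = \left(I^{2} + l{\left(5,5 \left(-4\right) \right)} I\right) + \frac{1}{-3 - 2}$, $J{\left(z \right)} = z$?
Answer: $-17$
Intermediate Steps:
$L{\left(I \right)} = - \frac{1}{5} + I^{2} + 3 I$ ($L{\left(I \right)} = \left(I^{2} + 3 I\right) + \frac{1}{-3 - 2} = \left(I^{2} + 3 I\right) + \frac{1}{-5} = \left(I^{2} + 3 I\right) - \frac{1}{5} = - \frac{1}{5} + I^{2} + 3 I$)
$J{\left(67 \right)} - \left(-30 + 30 L{\left(-4 \right)}\right) = 67 + \left(30 - 30 \left(- \frac{1}{5} + \left(-4\right)^{2} + 3 \left(-4\right)\right)\right) = 67 + \left(30 - 30 \left(- \frac{1}{5} + 16 - 12\right)\right) = 67 + \left(30 - 114\right) = 67 - 84 = -17$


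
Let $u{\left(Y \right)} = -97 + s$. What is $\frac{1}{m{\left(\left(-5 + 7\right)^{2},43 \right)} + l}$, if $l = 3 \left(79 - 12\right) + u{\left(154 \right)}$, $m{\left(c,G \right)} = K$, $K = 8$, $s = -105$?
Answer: $\frac{1}{7} \approx 0.14286$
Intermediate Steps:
$m{\left(c,G \right)} = 8$
$u{\left(Y \right)} = -202$ ($u{\left(Y \right)} = -97 - 105 = -202$)
$l = -1$ ($l = 3 \left(79 - 12\right) - 202 = 3 \cdot 67 - 202 = 201 - 202 = -1$)
$\frac{1}{m{\left(\left(-5 + 7\right)^{2},43 \right)} + l} = \frac{1}{8 - 1} = \frac{1}{7}$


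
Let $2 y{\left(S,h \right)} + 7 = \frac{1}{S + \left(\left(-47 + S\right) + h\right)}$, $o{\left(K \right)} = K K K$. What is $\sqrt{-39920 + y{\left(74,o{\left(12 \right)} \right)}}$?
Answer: $\frac{i \sqrt{133553728149}}{1829} \approx 199.81 i$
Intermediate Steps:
$o{\left(K \right)} = K^{3}$ ($o{\left(K \right)} = K^{2} K = K^{3}$)
$y{\left(S,h \right)} = - \frac{7}{2} + \frac{1}{2 \left(-47 + h + 2 S\right)}$ ($y{\left(S,h \right)} = - \frac{7}{2} + \frac{1}{2 \left(S + \left(\left(-47 + S\right) + h\right)\right)} = - \frac{7}{2} + \frac{1}{2 \left(S + \left(-47 + S + h\right)\right)} = - \frac{7}{2} + \frac{1}{2 \left(-47 + h + 2 S\right)}$)
$\sqrt{-39920 + y{\left(74,o{\left(12 \right)} \right)}} = \sqrt{-39920 + \frac{330 - 1036 - 7 \cdot 12^{3}}{2 \left(-47 + 12^{3} + 2 \cdot 74\right)}} = \sqrt{-39920 + \frac{330 - 1036 - 12096}{2 \left(-47 + 1728 + 148\right)}} = \sqrt{-39920 + \frac{330 - 1036 - 12096}{2 \cdot 1829}} = \sqrt{-39920 + \frac{1}{2} \cdot \frac{1}{1829} \left(-12802\right)} = \sqrt{-39920 - \frac{6401}{1829}} = \sqrt{- \frac{73020081}{1829}} = \frac{i \sqrt{133553728149}}{1829}$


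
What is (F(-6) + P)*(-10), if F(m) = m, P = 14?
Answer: -80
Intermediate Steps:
(F(-6) + P)*(-10) = (-6 + 14)*(-10) = 8*(-10) = -80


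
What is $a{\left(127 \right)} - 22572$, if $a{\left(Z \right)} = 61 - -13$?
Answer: $-22498$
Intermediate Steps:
$a{\left(Z \right)} = 74$ ($a{\left(Z \right)} = 61 + 13 = 74$)
$a{\left(127 \right)} - 22572 = 74 - 22572 = -22498$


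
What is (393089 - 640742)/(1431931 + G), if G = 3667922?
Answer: -82551/1699951 ≈ -0.048561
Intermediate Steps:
(393089 - 640742)/(1431931 + G) = (393089 - 640742)/(1431931 + 3667922) = -247653/5099853 = -247653*1/5099853 = -82551/1699951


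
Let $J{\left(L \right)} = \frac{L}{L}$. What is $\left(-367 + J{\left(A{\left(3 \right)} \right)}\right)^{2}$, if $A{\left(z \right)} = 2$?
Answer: $133956$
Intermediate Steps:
$J{\left(L \right)} = 1$
$\left(-367 + J{\left(A{\left(3 \right)} \right)}\right)^{2} = \left(-367 + 1\right)^{2} = \left(-366\right)^{2} = 133956$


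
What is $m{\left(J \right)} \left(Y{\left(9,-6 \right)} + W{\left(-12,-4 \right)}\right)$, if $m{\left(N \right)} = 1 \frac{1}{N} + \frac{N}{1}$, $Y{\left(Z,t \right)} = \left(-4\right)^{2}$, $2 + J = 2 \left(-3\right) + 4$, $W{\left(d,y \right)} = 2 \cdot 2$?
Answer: $-85$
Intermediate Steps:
$W{\left(d,y \right)} = 4$
$J = -4$ ($J = -2 + \left(2 \left(-3\right) + 4\right) = -2 + \left(-6 + 4\right) = -2 - 2 = -4$)
$Y{\left(Z,t \right)} = 16$
$m{\left(N \right)} = N + \frac{1}{N}$ ($m{\left(N \right)} = \frac{1}{N} + N 1 = \frac{1}{N} + N = N + \frac{1}{N}$)
$m{\left(J \right)} \left(Y{\left(9,-6 \right)} + W{\left(-12,-4 \right)}\right) = \left(-4 + \frac{1}{-4}\right) \left(16 + 4\right) = \left(-4 - \frac{1}{4}\right) 20 = \left(- \frac{17}{4}\right) 20 = -85$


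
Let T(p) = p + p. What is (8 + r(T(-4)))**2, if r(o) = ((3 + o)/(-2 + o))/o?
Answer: 16129/256 ≈ 63.004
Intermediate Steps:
T(p) = 2*p
r(o) = (3 + o)/(o*(-2 + o)) (r(o) = ((3 + o)/(-2 + o))/o = (3 + o)/(o*(-2 + o)))
(8 + r(T(-4)))**2 = (8 + (3 + 2*(-4))/(((2*(-4)))*(-2 + 2*(-4))))**2 = (8 + (3 - 8)/((-8)*(-2 - 8)))**2 = (8 - 1/8*(-5)/(-10))**2 = (8 - 1/8*(-1/10)*(-5))**2 = (8 - 1/16)**2 = (127/16)**2 = 16129/256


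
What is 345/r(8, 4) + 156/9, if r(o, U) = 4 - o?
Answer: -827/12 ≈ -68.917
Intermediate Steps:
345/r(8, 4) + 156/9 = 345/(4 - 1*8) + 156/9 = 345/(4 - 8) + 156*(1/9) = 345/(-4) + 52/3 = 345*(-1/4) + 52/3 = -345/4 + 52/3 = -827/12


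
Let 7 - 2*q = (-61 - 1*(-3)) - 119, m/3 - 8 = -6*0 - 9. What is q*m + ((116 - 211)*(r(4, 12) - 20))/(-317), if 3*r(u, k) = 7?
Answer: -267511/951 ≈ -281.29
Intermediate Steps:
r(u, k) = 7/3 (r(u, k) = (⅓)*7 = 7/3)
m = -3 (m = 24 + 3*(-6*0 - 9) = 24 + 3*(0 - 9) = 24 + 3*(-9) = 24 - 27 = -3)
q = 92 (q = 7/2 - ((-61 - 1*(-3)) - 119)/2 = 7/2 - ((-61 + 3) - 119)/2 = 7/2 - (-58 - 119)/2 = 7/2 - ½*(-177) = 7/2 + 177/2 = 92)
q*m + ((116 - 211)*(r(4, 12) - 20))/(-317) = 92*(-3) + ((116 - 211)*(7/3 - 20))/(-317) = -276 - 95*(-53/3)*(-1/317) = -276 + (5035/3)*(-1/317) = -276 - 5035/951 = -267511/951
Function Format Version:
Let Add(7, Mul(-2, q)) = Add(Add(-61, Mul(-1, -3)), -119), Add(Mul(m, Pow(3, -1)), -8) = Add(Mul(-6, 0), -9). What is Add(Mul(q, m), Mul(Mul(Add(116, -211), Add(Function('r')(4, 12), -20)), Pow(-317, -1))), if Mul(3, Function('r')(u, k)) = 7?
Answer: Rational(-267511, 951) ≈ -281.29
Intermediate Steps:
Function('r')(u, k) = Rational(7, 3) (Function('r')(u, k) = Mul(Rational(1, 3), 7) = Rational(7, 3))
m = -3 (m = Add(24, Mul(3, Add(Mul(-6, 0), -9))) = Add(24, Mul(3, Add(0, -9))) = Add(24, Mul(3, -9)) = Add(24, -27) = -3)
q = 92 (q = Add(Rational(7, 2), Mul(Rational(-1, 2), Add(Add(-61, Mul(-1, -3)), -119))) = Add(Rational(7, 2), Mul(Rational(-1, 2), Add(Add(-61, 3), -119))) = Add(Rational(7, 2), Mul(Rational(-1, 2), Add(-58, -119))) = Add(Rational(7, 2), Mul(Rational(-1, 2), -177)) = Add(Rational(7, 2), Rational(177, 2)) = 92)
Add(Mul(q, m), Mul(Mul(Add(116, -211), Add(Function('r')(4, 12), -20)), Pow(-317, -1))) = Add(Mul(92, -3), Mul(Mul(Add(116, -211), Add(Rational(7, 3), -20)), Pow(-317, -1))) = Add(-276, Mul(Mul(-95, Rational(-53, 3)), Rational(-1, 317))) = Add(-276, Mul(Rational(5035, 3), Rational(-1, 317))) = Add(-276, Rational(-5035, 951)) = Rational(-267511, 951)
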